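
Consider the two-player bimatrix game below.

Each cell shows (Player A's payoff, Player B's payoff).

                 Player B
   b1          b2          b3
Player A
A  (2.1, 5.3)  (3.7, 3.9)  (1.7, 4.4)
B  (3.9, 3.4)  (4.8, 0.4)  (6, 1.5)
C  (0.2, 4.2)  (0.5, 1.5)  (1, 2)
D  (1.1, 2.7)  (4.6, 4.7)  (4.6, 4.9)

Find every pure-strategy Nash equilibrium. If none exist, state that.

(A, b1): Player A can switch to B (2.1 → 3.9). Not NE.
(A, b2): Player A can switch to B (3.7 → 4.8). Not NE.
(A, b3): Player A can switch to B (1.7 → 6). Not NE.
(B, b1): Player A gets 3.9, best alternative 2.1; Player B gets 3.4, best alternative 1.5. No profitable deviation — NE.
(B, b2): Player B can switch to b1 (0.4 → 3.4). Not NE.
(B, b3): Player B can switch to b1 (1.5 → 3.4). Not NE.
(C, b1): Player A can switch to A (0.2 → 2.1). Not NE.
(C, b2): Player A can switch to A (0.5 → 3.7). Not NE.
(C, b3): Player A can switch to A (1 → 1.7). Not NE.
(D, b1): Player A can switch to A (1.1 → 2.1). Not NE.
(D, b2): Player A can switch to B (4.6 → 4.8). Not NE.
(The remaining 1 profile has a profitable deviation by the same check.)

The unique pure-strategy Nash equilibrium is (B, b1).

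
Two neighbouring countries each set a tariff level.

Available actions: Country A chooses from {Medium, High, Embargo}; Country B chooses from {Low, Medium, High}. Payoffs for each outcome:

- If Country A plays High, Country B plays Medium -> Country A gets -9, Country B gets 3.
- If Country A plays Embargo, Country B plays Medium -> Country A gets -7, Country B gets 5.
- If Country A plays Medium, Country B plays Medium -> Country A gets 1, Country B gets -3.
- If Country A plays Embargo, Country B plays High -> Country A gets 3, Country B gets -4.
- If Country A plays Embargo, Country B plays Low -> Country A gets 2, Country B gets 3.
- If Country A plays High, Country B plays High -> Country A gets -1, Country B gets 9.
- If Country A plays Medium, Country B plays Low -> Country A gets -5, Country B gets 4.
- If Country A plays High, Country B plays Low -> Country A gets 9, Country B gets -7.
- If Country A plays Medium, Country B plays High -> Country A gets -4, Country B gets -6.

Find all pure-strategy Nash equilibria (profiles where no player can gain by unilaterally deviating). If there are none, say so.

There is no pure-strategy Nash equilibrium.

For each player, find the best response to each opponent profile; mutual best responses are the pure NE.
Country A against Low: payoffs -5, 9, 2 → best response High.
Country A against Medium: payoffs 1, -9, -7 → best response Medium.
Country A against High: payoffs -4, -1, 3 → best response Embargo.
Country B against Medium: payoffs 4, -3, -6 → best response Low.
Country B against High: payoffs -7, 3, 9 → best response High.
Country B against Embargo: payoffs 3, 5, -4 → best response Medium.
No profile is a mutual best response for all players.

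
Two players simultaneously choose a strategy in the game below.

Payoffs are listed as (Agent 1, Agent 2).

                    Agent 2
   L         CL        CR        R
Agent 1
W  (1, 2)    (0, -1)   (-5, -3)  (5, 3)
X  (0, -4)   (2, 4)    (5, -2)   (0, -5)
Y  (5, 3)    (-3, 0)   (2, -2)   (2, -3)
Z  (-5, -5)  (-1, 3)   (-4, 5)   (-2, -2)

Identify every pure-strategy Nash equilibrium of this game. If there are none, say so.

(W, L): Agent 1 can switch to Y (1 → 5). Not NE.
(W, CL): Agent 1 can switch to X (0 → 2). Not NE.
(W, CR): Agent 1 can switch to X (-5 → 5). Not NE.
(W, R): Agent 1 gets 5, best alternative 2; Agent 2 gets 3, best alternative 2. No profitable deviation — NE.
(X, L): Agent 1 can switch to W (0 → 1). Not NE.
(X, CL): Agent 1 gets 2, best alternative 0; Agent 2 gets 4, best alternative -2. No profitable deviation — NE.
(X, CR): Agent 2 can switch to CL (-2 → 4). Not NE.
(X, R): Agent 1 can switch to W (0 → 5). Not NE.
(Y, L): Agent 1 gets 5, best alternative 1; Agent 2 gets 3, best alternative 0. No profitable deviation — NE.
(Y, CL): Agent 1 can switch to W (-3 → 0). Not NE.
(Y, CR): Agent 1 can switch to X (2 → 5). Not NE.
(The remaining 5 profiles each have a profitable deviation by the same check.)

(W, R) and (X, CL) and (Y, L)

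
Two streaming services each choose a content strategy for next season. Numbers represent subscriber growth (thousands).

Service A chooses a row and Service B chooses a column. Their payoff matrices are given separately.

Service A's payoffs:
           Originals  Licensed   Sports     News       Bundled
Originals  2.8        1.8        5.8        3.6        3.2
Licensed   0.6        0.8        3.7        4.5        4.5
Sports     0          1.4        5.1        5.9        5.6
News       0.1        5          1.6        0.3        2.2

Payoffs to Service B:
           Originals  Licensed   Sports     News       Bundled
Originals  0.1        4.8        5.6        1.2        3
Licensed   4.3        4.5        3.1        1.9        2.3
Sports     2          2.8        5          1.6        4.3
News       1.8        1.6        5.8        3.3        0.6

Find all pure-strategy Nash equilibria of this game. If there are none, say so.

(Originals, Sports)

(Originals, Originals): Service B can switch to Licensed (0.1 → 4.8). Not NE.
(Originals, Licensed): Service A can switch to News (1.8 → 5). Not NE.
(Originals, Sports): Service A gets 5.8, best alternative 5.1; Service B gets 5.6, best alternative 4.8. No profitable deviation — NE.
(Originals, News): Service A can switch to Licensed (3.6 → 4.5). Not NE.
(Originals, Bundled): Service A can switch to Licensed (3.2 → 4.5). Not NE.
(Licensed, Originals): Service A can switch to Originals (0.6 → 2.8). Not NE.
(Licensed, Licensed): Service A can switch to Originals (0.8 → 1.8). Not NE.
(The remaining 13 profiles each have a profitable deviation by the same check.)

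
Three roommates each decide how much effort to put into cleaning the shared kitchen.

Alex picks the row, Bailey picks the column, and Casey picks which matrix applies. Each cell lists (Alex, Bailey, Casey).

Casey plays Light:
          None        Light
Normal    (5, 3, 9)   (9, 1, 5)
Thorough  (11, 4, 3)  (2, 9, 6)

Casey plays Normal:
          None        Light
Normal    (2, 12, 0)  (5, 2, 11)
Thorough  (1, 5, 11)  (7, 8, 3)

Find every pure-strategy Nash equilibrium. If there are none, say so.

Check each profile: it is a Nash equilibrium iff no player can strictly gain by switching unilaterally.
(Normal, None, Light): Alex can switch to Thorough (5 → 11). Not NE.
(Normal, None, Normal): Casey can switch to Light (0 → 9). Not NE.
(Normal, Light, Light): Bailey can switch to None (1 → 3). Not NE.
(Normal, Light, Normal): Alex can switch to Thorough (5 → 7). Not NE.
(Thorough, None, Light): Bailey can switch to Light (4 → 9). Not NE.
(Thorough, None, Normal): Alex can switch to Normal (1 → 2). Not NE.
(The remaining 2 profiles each have a profitable deviation by the same check.)

No pure-strategy Nash equilibrium.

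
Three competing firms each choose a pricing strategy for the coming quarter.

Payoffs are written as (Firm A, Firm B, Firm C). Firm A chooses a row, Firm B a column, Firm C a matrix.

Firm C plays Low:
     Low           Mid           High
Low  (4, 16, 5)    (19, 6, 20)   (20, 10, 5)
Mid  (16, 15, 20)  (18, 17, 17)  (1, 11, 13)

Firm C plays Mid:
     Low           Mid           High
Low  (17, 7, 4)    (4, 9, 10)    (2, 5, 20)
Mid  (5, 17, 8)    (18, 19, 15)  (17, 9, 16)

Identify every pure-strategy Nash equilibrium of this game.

There is no pure-strategy Nash equilibrium.

Check each profile: it is a Nash equilibrium iff no player can strictly gain by switching unilaterally.
(Low, Low, Low): Firm A can switch to Mid (4 → 16). Not NE.
(Low, Low, Mid): Firm B can switch to Mid (7 → 9). Not NE.
(Low, Mid, Low): Firm B can switch to Low (6 → 16). Not NE.
(Low, Mid, Mid): Firm A can switch to Mid (4 → 18). Not NE.
(Low, High, Low): Firm B can switch to Low (10 → 16). Not NE.
(Low, High, Mid): Firm A can switch to Mid (2 → 17). Not NE.
(The remaining 6 profiles each have a profitable deviation by the same check.)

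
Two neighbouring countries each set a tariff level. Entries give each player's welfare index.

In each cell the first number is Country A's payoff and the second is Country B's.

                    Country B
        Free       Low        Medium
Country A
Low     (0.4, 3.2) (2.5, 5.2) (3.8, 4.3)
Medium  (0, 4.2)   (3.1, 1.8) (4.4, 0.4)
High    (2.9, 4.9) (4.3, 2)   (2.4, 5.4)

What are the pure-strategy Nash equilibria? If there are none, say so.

For each strategy profile, look for a profitable unilateral deviation.
(Low, Free): Country A can switch to High (0.4 → 2.9). Not NE.
(Low, Low): Country A can switch to Medium (2.5 → 3.1). Not NE.
(Low, Medium): Country A can switch to Medium (3.8 → 4.4). Not NE.
(Medium, Free): Country A can switch to Low (0 → 0.4). Not NE.
(Medium, Low): Country A can switch to High (3.1 → 4.3). Not NE.
(Medium, Medium): Country B can switch to Free (0.4 → 4.2). Not NE.
(High, Free): Country B can switch to Medium (4.9 → 5.4). Not NE.
(High, Low): Country B can switch to Free (2 → 4.9). Not NE.
(High, Medium): Country A can switch to Low (2.4 → 3.8). Not NE.

No pure-strategy Nash equilibrium.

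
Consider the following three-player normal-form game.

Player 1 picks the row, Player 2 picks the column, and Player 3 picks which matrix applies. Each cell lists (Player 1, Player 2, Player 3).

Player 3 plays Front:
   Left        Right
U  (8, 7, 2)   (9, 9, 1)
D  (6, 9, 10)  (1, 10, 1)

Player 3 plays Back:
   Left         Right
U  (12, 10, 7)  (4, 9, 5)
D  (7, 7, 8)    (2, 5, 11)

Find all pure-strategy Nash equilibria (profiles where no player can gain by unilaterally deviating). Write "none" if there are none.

Player 1 against (Left, Front): payoffs 8, 6 → best response U.
Player 1 against (Left, Back): payoffs 12, 7 → best response U.
Player 1 against (Right, Front): payoffs 9, 1 → best response U.
Player 1 against (Right, Back): payoffs 4, 2 → best response U.
Player 2 against (U, Front): payoffs 7, 9 → best response Right.
Player 2 against (U, Back): payoffs 10, 9 → best response Left.
Player 2 against (D, Front): payoffs 9, 10 → best response Right.
Player 2 against (D, Back): payoffs 7, 5 → best response Left.
Player 3 against (U, Left): payoffs 2, 7 → best response Back.
Player 3 against (U, Right): payoffs 1, 5 → best response Back.
Player 3 against (D, Left): payoffs 10, 8 → best response Front.
Player 3 against (D, Right): payoffs 1, 11 → best response Back.
Mutual best responses: (U, Left, Back).

(U, Left, Back)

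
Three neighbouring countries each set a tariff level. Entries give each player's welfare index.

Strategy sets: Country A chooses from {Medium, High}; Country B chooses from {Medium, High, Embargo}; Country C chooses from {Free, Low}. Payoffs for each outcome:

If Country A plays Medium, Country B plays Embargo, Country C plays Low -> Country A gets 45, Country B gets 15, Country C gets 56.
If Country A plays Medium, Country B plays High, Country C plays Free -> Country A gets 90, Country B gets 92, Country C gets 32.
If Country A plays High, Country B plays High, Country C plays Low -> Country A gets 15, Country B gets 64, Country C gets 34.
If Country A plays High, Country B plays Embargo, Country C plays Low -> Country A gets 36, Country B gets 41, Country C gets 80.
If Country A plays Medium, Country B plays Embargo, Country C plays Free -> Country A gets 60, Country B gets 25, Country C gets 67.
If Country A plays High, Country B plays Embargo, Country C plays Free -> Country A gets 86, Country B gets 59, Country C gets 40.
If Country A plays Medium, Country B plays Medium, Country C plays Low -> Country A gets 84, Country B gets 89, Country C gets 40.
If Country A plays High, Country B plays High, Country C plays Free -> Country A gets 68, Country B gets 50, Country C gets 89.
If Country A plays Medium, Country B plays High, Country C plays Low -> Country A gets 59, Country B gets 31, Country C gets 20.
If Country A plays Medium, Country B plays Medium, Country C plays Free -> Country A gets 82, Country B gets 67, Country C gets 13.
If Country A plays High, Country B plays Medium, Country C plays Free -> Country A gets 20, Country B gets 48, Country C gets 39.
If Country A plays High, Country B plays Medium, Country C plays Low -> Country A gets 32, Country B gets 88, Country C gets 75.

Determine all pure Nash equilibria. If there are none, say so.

(Medium, Medium, Free): Country B can switch to High (67 → 92). Not NE.
(Medium, Medium, Low): Country A gets 84, best alternative 32; Country B gets 89, best alternative 31; Country C gets 40, best alternative 13. No profitable deviation — NE.
(Medium, High, Free): Country A gets 90, best alternative 68; Country B gets 92, best alternative 67; Country C gets 32, best alternative 20. No profitable deviation — NE.
(Medium, High, Low): Country B can switch to Medium (31 → 89). Not NE.
(Medium, Embargo, Free): Country A can switch to High (60 → 86). Not NE.
(Medium, Embargo, Low): Country B can switch to Medium (15 → 89). Not NE.
(High, Medium, Free): Country A can switch to Medium (20 → 82). Not NE.
(High, Medium, Low): Country A can switch to Medium (32 → 84). Not NE.
(The remaining 4 profiles each have a profitable deviation by the same check.)

Pure-strategy Nash equilibria: (Medium, Medium, Low) and (Medium, High, Free)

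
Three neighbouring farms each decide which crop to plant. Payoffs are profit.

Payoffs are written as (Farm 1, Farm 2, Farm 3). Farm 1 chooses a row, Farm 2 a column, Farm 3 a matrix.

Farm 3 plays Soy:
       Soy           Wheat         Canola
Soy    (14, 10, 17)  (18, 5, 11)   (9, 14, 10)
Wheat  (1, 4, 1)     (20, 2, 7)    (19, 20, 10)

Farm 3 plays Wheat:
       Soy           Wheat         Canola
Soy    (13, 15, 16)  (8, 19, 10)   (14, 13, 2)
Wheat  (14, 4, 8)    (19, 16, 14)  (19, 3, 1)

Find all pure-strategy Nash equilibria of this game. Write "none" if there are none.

(Soy, Soy, Soy): Farm 2 can switch to Canola (10 → 14). Not NE.
(Soy, Soy, Wheat): Farm 1 can switch to Wheat (13 → 14). Not NE.
(Soy, Wheat, Soy): Farm 1 can switch to Wheat (18 → 20). Not NE.
(Soy, Wheat, Wheat): Farm 1 can switch to Wheat (8 → 19). Not NE.
(Soy, Canola, Soy): Farm 1 can switch to Wheat (9 → 19). Not NE.
(Soy, Canola, Wheat): Farm 1 can switch to Wheat (14 → 19). Not NE.
(Wheat, Wheat, Wheat): Farm 1 gets 19, best alternative 8; Farm 2 gets 16, best alternative 4; Farm 3 gets 14, best alternative 7. No profitable deviation — NE.
(Wheat, Canola, Soy): Farm 1 gets 19, best alternative 9; Farm 2 gets 20, best alternative 4; Farm 3 gets 10, best alternative 1. No profitable deviation — NE.
(The remaining 4 profiles each have a profitable deviation by the same check.)

Pure-strategy Nash equilibria: (Wheat, Wheat, Wheat), (Wheat, Canola, Soy)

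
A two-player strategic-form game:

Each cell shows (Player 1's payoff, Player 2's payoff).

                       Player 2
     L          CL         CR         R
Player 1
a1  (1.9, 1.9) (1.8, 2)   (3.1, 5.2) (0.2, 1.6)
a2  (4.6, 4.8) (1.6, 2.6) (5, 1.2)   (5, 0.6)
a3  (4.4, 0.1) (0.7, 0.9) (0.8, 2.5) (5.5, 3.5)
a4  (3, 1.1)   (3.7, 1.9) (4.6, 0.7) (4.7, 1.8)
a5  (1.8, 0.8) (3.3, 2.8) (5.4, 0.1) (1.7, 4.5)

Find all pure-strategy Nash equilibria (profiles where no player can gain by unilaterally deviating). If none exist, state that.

(a2, L); (a3, R); (a4, CL)

For each player, find the best response to each opponent profile; mutual best responses are the pure NE.
Player 1 against L: payoffs 1.9, 4.6, 4.4, 3, 1.8 → best response a2.
Player 1 against CL: payoffs 1.8, 1.6, 0.7, 3.7, 3.3 → best response a4.
Player 1 against CR: payoffs 3.1, 5, 0.8, 4.6, 5.4 → best response a5.
Player 1 against R: payoffs 0.2, 5, 5.5, 4.7, 1.7 → best response a3.
Player 2 against a1: payoffs 1.9, 2, 5.2, 1.6 → best response CR.
Player 2 against a2: payoffs 4.8, 2.6, 1.2, 0.6 → best response L.
Player 2 against a3: payoffs 0.1, 0.9, 2.5, 3.5 → best response R.
Player 2 against a4: payoffs 1.1, 1.9, 0.7, 1.8 → best response CL.
Player 2 against a5: payoffs 0.8, 2.8, 0.1, 4.5 → best response R.
Mutual best responses: (a2, L); (a3, R); (a4, CL).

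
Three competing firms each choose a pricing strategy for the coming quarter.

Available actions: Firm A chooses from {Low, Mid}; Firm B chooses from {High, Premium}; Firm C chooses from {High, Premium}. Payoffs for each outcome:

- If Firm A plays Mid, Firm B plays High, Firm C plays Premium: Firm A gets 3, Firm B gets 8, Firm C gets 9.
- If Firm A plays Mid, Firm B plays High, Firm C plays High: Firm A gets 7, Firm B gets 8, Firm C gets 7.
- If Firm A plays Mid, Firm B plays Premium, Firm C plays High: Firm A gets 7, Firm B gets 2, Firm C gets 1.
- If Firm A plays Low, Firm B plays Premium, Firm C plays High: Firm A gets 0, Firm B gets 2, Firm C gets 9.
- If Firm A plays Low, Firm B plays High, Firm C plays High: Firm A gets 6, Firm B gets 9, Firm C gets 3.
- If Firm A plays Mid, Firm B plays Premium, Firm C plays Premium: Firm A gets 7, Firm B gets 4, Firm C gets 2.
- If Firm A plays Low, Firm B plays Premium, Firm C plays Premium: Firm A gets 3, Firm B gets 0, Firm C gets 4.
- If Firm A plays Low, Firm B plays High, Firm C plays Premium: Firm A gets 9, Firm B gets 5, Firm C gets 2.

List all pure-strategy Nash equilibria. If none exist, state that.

none

(Low, High, High): Firm A can switch to Mid (6 → 7). Not NE.
(Low, High, Premium): Firm C can switch to High (2 → 3). Not NE.
(Low, Premium, High): Firm A can switch to Mid (0 → 7). Not NE.
(Low, Premium, Premium): Firm A can switch to Mid (3 → 7). Not NE.
(Mid, High, High): Firm C can switch to Premium (7 → 9). Not NE.
(Mid, High, Premium): Firm A can switch to Low (3 → 9). Not NE.
(Mid, Premium, High): Firm B can switch to High (2 → 8). Not NE.
(Mid, Premium, Premium): Firm B can switch to High (4 → 8). Not NE.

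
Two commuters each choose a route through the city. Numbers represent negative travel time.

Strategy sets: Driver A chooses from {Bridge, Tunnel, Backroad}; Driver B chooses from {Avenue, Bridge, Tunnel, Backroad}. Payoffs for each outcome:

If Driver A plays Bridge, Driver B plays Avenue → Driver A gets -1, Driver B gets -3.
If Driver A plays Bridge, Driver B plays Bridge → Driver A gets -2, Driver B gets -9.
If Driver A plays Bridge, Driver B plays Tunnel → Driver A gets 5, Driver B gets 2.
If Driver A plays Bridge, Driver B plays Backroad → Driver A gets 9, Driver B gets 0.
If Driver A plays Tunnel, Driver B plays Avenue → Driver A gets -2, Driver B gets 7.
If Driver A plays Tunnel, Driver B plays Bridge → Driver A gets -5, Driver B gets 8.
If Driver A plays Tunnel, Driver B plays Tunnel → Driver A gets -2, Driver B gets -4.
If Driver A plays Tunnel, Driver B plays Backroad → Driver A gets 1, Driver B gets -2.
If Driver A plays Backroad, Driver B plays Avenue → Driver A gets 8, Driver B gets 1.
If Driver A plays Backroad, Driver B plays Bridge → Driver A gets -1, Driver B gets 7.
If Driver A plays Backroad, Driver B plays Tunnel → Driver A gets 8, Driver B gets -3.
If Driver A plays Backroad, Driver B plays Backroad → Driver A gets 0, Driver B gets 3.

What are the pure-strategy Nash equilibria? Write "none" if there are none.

For each strategy profile, look for a profitable unilateral deviation.
(Bridge, Avenue): Driver A can switch to Backroad (-1 → 8). Not NE.
(Bridge, Bridge): Driver A can switch to Backroad (-2 → -1). Not NE.
(Bridge, Tunnel): Driver A can switch to Backroad (5 → 8). Not NE.
(Bridge, Backroad): Driver B can switch to Tunnel (0 → 2). Not NE.
(Tunnel, Avenue): Driver A can switch to Bridge (-2 → -1). Not NE.
(Tunnel, Bridge): Driver A can switch to Bridge (-5 → -2). Not NE.
(Tunnel, Tunnel): Driver A can switch to Bridge (-2 → 5). Not NE.
(Tunnel, Backroad): Driver A can switch to Bridge (1 → 9). Not NE.
(Backroad, Avenue): Driver B can switch to Bridge (1 → 7). Not NE.
(Backroad, Bridge): Driver A gets -1, best alternative -2; Driver B gets 7, best alternative 3. No profitable deviation — NE.
(Backroad, Tunnel): Driver B can switch to Avenue (-3 → 1). Not NE.
(Backroad, Backroad): Driver A can switch to Bridge (0 → 9). Not NE.

(Backroad, Bridge)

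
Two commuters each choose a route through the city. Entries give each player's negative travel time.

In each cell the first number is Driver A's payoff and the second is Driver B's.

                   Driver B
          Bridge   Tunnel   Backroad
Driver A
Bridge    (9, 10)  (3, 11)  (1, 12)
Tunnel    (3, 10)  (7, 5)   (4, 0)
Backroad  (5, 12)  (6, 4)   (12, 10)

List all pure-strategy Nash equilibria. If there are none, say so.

none

For each strategy profile, look for a profitable unilateral deviation.
(Bridge, Bridge): Driver B can switch to Tunnel (10 → 11). Not NE.
(Bridge, Tunnel): Driver A can switch to Tunnel (3 → 7). Not NE.
(Bridge, Backroad): Driver A can switch to Tunnel (1 → 4). Not NE.
(Tunnel, Bridge): Driver A can switch to Bridge (3 → 9). Not NE.
(Tunnel, Tunnel): Driver B can switch to Bridge (5 → 10). Not NE.
(Tunnel, Backroad): Driver A can switch to Backroad (4 → 12). Not NE.
(The remaining 3 profiles each have a profitable deviation by the same check.)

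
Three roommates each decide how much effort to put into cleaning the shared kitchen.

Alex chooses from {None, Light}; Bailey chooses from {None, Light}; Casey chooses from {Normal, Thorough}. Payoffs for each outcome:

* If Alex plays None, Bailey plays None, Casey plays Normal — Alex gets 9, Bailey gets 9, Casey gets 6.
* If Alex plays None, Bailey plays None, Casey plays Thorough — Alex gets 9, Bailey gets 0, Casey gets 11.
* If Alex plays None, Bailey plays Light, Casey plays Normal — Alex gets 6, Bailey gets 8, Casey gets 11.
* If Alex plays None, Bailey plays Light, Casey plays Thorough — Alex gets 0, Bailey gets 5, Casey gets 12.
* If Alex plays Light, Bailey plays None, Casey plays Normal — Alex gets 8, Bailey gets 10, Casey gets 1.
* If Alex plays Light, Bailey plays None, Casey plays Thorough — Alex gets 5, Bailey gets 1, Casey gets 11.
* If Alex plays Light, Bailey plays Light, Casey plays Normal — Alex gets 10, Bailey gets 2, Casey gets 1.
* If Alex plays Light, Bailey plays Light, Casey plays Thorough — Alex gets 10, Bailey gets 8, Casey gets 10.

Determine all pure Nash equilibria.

Alex against (None, Normal): payoffs 9, 8 → best response None.
Alex against (None, Thorough): payoffs 9, 5 → best response None.
Alex against (Light, Normal): payoffs 6, 10 → best response Light.
Alex against (Light, Thorough): payoffs 0, 10 → best response Light.
Bailey against (None, Normal): payoffs 9, 8 → best response None.
Bailey against (None, Thorough): payoffs 0, 5 → best response Light.
Bailey against (Light, Normal): payoffs 10, 2 → best response None.
Bailey against (Light, Thorough): payoffs 1, 8 → best response Light.
Casey against (None, None): payoffs 6, 11 → best response Thorough.
Casey against (None, Light): payoffs 11, 12 → best response Thorough.
Casey against (Light, None): payoffs 1, 11 → best response Thorough.
Casey against (Light, Light): payoffs 1, 10 → best response Thorough.
Mutual best responses: (Light, Light, Thorough).

(Light, Light, Thorough)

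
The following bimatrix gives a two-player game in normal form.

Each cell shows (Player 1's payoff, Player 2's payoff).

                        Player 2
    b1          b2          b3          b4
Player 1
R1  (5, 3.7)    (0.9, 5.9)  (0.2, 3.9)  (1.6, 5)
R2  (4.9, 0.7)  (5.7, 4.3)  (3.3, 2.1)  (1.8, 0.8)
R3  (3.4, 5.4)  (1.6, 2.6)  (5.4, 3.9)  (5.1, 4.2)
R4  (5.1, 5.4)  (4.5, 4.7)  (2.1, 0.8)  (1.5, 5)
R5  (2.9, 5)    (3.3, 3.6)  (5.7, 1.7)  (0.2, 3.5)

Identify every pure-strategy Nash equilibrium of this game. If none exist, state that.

Pure-strategy Nash equilibria: (R2, b2); (R4, b1)

Player 1 against b1: payoffs 5, 4.9, 3.4, 5.1, 2.9 → best response R4.
Player 1 against b2: payoffs 0.9, 5.7, 1.6, 4.5, 3.3 → best response R2.
Player 1 against b3: payoffs 0.2, 3.3, 5.4, 2.1, 5.7 → best response R5.
Player 1 against b4: payoffs 1.6, 1.8, 5.1, 1.5, 0.2 → best response R3.
Player 2 against R1: payoffs 3.7, 5.9, 3.9, 5 → best response b2.
Player 2 against R2: payoffs 0.7, 4.3, 2.1, 0.8 → best response b2.
Player 2 against R3: payoffs 5.4, 2.6, 3.9, 4.2 → best response b1.
Player 2 against R4: payoffs 5.4, 4.7, 0.8, 5 → best response b1.
Player 2 against R5: payoffs 5, 3.6, 1.7, 3.5 → best response b1.
Mutual best responses: (R2, b2); (R4, b1).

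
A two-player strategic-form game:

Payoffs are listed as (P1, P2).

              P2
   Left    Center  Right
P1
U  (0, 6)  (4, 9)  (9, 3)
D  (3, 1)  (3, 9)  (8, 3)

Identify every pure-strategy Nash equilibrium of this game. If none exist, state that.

(U, Left): P1 can switch to D (0 → 3). Not NE.
(U, Center): P1 gets 4, best alternative 3; P2 gets 9, best alternative 6. No profitable deviation — NE.
(U, Right): P2 can switch to Left (3 → 6). Not NE.
(D, Left): P2 can switch to Center (1 → 9). Not NE.
(D, Center): P1 can switch to U (3 → 4). Not NE.
(D, Right): P1 can switch to U (8 → 9). Not NE.

The unique pure-strategy Nash equilibrium is (U, Center).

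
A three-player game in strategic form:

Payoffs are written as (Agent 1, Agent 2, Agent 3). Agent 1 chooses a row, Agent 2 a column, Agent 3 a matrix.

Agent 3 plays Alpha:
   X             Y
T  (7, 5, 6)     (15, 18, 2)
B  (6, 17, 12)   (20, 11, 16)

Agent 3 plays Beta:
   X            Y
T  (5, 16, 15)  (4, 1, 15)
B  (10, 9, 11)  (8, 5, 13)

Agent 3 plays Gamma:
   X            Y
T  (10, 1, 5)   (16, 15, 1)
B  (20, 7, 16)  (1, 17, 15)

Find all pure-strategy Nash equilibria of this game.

(T, X, Alpha): Agent 2 can switch to Y (5 → 18). Not NE.
(T, X, Beta): Agent 1 can switch to B (5 → 10). Not NE.
(T, X, Gamma): Agent 1 can switch to B (10 → 20). Not NE.
(T, Y, Alpha): Agent 1 can switch to B (15 → 20). Not NE.
(T, Y, Beta): Agent 1 can switch to B (4 → 8). Not NE.
(T, Y, Gamma): Agent 3 can switch to Alpha (1 → 2). Not NE.
(B, X, Alpha): Agent 1 can switch to T (6 → 7). Not NE.
(B, X, Beta): Agent 3 can switch to Alpha (11 → 12). Not NE.
(The remaining 4 profiles each have a profitable deviation by the same check.)

This game has no pure Nash equilibrium.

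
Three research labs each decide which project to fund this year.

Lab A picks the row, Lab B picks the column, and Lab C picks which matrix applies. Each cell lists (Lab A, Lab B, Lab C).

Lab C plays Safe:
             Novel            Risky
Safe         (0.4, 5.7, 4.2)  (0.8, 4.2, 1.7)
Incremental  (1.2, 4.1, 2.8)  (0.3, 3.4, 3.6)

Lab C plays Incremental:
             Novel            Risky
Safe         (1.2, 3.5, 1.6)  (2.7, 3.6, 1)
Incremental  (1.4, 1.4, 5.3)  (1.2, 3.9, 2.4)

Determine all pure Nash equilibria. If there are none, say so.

Lab A against (Novel, Safe): payoffs 0.4, 1.2 → best response Incremental.
Lab A against (Novel, Incremental): payoffs 1.2, 1.4 → best response Incremental.
Lab A against (Risky, Safe): payoffs 0.8, 0.3 → best response Safe.
Lab A against (Risky, Incremental): payoffs 2.7, 1.2 → best response Safe.
Lab B against (Safe, Safe): payoffs 5.7, 4.2 → best response Novel.
Lab B against (Safe, Incremental): payoffs 3.5, 3.6 → best response Risky.
Lab B against (Incremental, Safe): payoffs 4.1, 3.4 → best response Novel.
Lab B against (Incremental, Incremental): payoffs 1.4, 3.9 → best response Risky.
Lab C against (Safe, Novel): payoffs 4.2, 1.6 → best response Safe.
Lab C against (Safe, Risky): payoffs 1.7, 1 → best response Safe.
Lab C against (Incremental, Novel): payoffs 2.8, 5.3 → best response Incremental.
Lab C against (Incremental, Risky): payoffs 3.6, 2.4 → best response Safe.
No profile is a mutual best response for all players.

none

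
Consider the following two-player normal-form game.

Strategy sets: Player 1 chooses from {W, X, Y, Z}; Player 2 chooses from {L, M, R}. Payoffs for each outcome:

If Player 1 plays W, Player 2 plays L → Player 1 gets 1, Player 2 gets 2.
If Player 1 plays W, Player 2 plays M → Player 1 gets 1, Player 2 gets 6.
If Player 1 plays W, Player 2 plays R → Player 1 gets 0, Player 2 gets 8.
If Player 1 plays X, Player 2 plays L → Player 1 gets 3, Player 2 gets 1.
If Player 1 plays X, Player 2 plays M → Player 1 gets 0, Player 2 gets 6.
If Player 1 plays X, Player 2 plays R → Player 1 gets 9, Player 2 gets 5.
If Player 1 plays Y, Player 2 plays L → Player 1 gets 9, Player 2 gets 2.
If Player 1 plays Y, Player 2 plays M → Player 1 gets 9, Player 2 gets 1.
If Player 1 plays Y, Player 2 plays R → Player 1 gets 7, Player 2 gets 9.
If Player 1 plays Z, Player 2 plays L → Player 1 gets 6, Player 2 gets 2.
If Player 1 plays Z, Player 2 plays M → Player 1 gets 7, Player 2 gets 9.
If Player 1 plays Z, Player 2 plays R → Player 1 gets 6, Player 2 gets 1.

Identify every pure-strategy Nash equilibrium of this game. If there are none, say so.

For each player, find the best response to each opponent profile; mutual best responses are the pure NE.
Player 1 against L: payoffs 1, 3, 9, 6 → best response Y.
Player 1 against M: payoffs 1, 0, 9, 7 → best response Y.
Player 1 against R: payoffs 0, 9, 7, 6 → best response X.
Player 2 against W: payoffs 2, 6, 8 → best response R.
Player 2 against X: payoffs 1, 6, 5 → best response M.
Player 2 against Y: payoffs 2, 1, 9 → best response R.
Player 2 against Z: payoffs 2, 9, 1 → best response M.
No profile is a mutual best response for all players.

none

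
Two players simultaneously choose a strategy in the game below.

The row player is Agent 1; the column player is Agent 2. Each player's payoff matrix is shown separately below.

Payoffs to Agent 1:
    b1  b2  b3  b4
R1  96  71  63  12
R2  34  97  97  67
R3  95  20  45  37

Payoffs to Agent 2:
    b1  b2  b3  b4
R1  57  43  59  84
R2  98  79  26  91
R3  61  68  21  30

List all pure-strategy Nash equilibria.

(R1, b1): Agent 2 can switch to b3 (57 → 59). Not NE.
(R1, b2): Agent 1 can switch to R2 (71 → 97). Not NE.
(R1, b3): Agent 1 can switch to R2 (63 → 97). Not NE.
(R1, b4): Agent 1 can switch to R2 (12 → 67). Not NE.
(R2, b1): Agent 1 can switch to R1 (34 → 96). Not NE.
(R2, b2): Agent 2 can switch to b1 (79 → 98). Not NE.
(The remaining 6 profiles each have a profitable deviation by the same check.)

none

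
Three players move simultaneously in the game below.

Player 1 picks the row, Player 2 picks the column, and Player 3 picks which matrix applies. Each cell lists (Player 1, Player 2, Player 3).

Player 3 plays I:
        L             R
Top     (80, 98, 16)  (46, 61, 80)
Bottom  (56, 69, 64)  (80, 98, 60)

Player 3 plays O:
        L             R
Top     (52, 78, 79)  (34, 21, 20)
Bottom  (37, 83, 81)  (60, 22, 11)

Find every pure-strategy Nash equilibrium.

The pure Nash equilibria are (Top, L, O) and (Bottom, R, I).

(Top, L, I): Player 3 can switch to O (16 → 79). Not NE.
(Top, L, O): Player 1 gets 52, best alternative 37; Player 2 gets 78, best alternative 21; Player 3 gets 79, best alternative 16. No profitable deviation — NE.
(Top, R, I): Player 1 can switch to Bottom (46 → 80). Not NE.
(Top, R, O): Player 1 can switch to Bottom (34 → 60). Not NE.
(Bottom, L, I): Player 1 can switch to Top (56 → 80). Not NE.
(Bottom, L, O): Player 1 can switch to Top (37 → 52). Not NE.
(Bottom, R, I): Player 1 gets 80, best alternative 46; Player 2 gets 98, best alternative 69; Player 3 gets 60, best alternative 11. No profitable deviation — NE.
(Bottom, R, O): Player 2 can switch to L (22 → 83). Not NE.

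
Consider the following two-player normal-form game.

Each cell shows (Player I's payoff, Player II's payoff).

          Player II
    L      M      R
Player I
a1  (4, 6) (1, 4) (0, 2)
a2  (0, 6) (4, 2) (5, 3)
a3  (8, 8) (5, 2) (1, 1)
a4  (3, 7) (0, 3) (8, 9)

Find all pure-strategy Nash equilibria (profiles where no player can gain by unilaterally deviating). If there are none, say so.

(a1, L): Player I can switch to a3 (4 → 8). Not NE.
(a1, M): Player I can switch to a2 (1 → 4). Not NE.
(a1, R): Player I can switch to a2 (0 → 5). Not NE.
(a2, L): Player I can switch to a1 (0 → 4). Not NE.
(a2, M): Player I can switch to a3 (4 → 5). Not NE.
(a2, R): Player I can switch to a4 (5 → 8). Not NE.
(a3, L): Player I gets 8, best alternative 4; Player II gets 8, best alternative 2. No profitable deviation — NE.
(a3, M): Player II can switch to L (2 → 8). Not NE.
(a3, R): Player I can switch to a2 (1 → 5). Not NE.
(a4, L): Player I can switch to a1 (3 → 4). Not NE.
(a4, M): Player I can switch to a1 (0 → 1). Not NE.
(a4, R): Player I gets 8, best alternative 5; Player II gets 9, best alternative 7. No profitable deviation — NE.

The pure Nash equilibria are (a3, L) and (a4, R).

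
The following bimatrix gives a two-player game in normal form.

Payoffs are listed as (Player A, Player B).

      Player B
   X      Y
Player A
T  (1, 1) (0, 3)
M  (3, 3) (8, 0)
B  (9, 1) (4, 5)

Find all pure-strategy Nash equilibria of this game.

There is no pure-strategy Nash equilibrium.

(T, X): Player A can switch to M (1 → 3). Not NE.
(T, Y): Player A can switch to M (0 → 8). Not NE.
(M, X): Player A can switch to B (3 → 9). Not NE.
(M, Y): Player B can switch to X (0 → 3). Not NE.
(B, X): Player B can switch to Y (1 → 5). Not NE.
(B, Y): Player A can switch to M (4 → 8). Not NE.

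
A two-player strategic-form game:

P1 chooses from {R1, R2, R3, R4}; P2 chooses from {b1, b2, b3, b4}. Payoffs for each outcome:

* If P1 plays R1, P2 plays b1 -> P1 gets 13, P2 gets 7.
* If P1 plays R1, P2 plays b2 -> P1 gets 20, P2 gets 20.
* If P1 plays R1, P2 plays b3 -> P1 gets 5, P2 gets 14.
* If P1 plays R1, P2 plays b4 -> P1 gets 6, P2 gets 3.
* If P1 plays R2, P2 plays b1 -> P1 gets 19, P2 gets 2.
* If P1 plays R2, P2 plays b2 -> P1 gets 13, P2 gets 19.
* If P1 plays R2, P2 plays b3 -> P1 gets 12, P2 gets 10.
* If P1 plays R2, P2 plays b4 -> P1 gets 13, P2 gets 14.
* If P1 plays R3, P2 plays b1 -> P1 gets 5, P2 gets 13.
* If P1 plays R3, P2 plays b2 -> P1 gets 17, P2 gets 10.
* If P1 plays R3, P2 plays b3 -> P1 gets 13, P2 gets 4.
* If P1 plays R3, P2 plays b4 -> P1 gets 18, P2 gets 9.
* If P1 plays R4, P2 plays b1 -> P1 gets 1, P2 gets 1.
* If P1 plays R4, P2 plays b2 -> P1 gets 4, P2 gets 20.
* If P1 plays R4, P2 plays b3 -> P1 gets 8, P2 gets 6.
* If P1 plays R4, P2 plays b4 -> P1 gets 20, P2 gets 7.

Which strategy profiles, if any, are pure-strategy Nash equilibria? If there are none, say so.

(R1, b2)

P1 against b1: payoffs 13, 19, 5, 1 → best response R2.
P1 against b2: payoffs 20, 13, 17, 4 → best response R1.
P1 against b3: payoffs 5, 12, 13, 8 → best response R3.
P1 against b4: payoffs 6, 13, 18, 20 → best response R4.
P2 against R1: payoffs 7, 20, 14, 3 → best response b2.
P2 against R2: payoffs 2, 19, 10, 14 → best response b2.
P2 against R3: payoffs 13, 10, 4, 9 → best response b1.
P2 against R4: payoffs 1, 20, 6, 7 → best response b2.
Mutual best responses: (R1, b2).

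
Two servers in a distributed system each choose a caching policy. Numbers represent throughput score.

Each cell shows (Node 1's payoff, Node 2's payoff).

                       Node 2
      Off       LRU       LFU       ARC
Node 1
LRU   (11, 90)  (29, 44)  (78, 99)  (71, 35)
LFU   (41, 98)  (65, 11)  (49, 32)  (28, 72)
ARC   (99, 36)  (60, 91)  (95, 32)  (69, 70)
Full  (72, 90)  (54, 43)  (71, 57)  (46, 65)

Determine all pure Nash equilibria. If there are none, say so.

No pure-strategy Nash equilibrium.

For each player, find the best response to each opponent profile; mutual best responses are the pure NE.
Node 1 against Off: payoffs 11, 41, 99, 72 → best response ARC.
Node 1 against LRU: payoffs 29, 65, 60, 54 → best response LFU.
Node 1 against LFU: payoffs 78, 49, 95, 71 → best response ARC.
Node 1 against ARC: payoffs 71, 28, 69, 46 → best response LRU.
Node 2 against LRU: payoffs 90, 44, 99, 35 → best response LFU.
Node 2 against LFU: payoffs 98, 11, 32, 72 → best response Off.
Node 2 against ARC: payoffs 36, 91, 32, 70 → best response LRU.
Node 2 against Full: payoffs 90, 43, 57, 65 → best response Off.
No profile is a mutual best response for all players.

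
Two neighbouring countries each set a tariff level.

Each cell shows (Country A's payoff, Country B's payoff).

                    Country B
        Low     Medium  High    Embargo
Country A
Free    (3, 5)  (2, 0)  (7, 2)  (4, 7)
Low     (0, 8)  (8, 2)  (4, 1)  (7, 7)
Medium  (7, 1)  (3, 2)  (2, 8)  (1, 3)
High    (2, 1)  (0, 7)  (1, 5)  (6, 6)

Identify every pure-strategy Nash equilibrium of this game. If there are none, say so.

Country A against Low: payoffs 3, 0, 7, 2 → best response Medium.
Country A against Medium: payoffs 2, 8, 3, 0 → best response Low.
Country A against High: payoffs 7, 4, 2, 1 → best response Free.
Country A against Embargo: payoffs 4, 7, 1, 6 → best response Low.
Country B against Free: payoffs 5, 0, 2, 7 → best response Embargo.
Country B against Low: payoffs 8, 2, 1, 7 → best response Low.
Country B against Medium: payoffs 1, 2, 8, 3 → best response High.
Country B against High: payoffs 1, 7, 5, 6 → best response Medium.
No profile is a mutual best response for all players.

none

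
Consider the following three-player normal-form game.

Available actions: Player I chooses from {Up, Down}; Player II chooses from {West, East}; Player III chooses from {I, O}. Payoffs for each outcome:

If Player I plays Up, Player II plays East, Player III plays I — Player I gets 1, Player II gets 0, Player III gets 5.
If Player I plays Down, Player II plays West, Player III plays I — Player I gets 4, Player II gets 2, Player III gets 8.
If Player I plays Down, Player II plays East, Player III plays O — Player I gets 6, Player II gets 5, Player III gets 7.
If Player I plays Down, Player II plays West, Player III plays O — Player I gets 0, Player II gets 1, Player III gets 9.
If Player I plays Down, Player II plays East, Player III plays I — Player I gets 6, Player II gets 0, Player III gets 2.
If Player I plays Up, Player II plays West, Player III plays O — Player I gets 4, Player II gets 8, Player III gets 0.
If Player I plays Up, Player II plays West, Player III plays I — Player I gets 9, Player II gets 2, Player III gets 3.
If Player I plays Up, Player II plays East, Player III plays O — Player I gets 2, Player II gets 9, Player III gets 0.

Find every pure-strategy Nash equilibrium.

For each strategy profile, look for a profitable unilateral deviation.
(Up, West, I): Player I gets 9, best alternative 4; Player II gets 2, best alternative 0; Player III gets 3, best alternative 0. No profitable deviation — NE.
(Up, West, O): Player II can switch to East (8 → 9). Not NE.
(Up, East, I): Player I can switch to Down (1 → 6). Not NE.
(Up, East, O): Player I can switch to Down (2 → 6). Not NE.
(Down, West, I): Player I can switch to Up (4 → 9). Not NE.
(Down, West, O): Player I can switch to Up (0 → 4). Not NE.
(Down, East, I): Player II can switch to West (0 → 2). Not NE.
(Down, East, O): Player I gets 6, best alternative 2; Player II gets 5, best alternative 1; Player III gets 7, best alternative 2. No profitable deviation — NE.

The pure Nash equilibria are (Up, West, I); (Down, East, O).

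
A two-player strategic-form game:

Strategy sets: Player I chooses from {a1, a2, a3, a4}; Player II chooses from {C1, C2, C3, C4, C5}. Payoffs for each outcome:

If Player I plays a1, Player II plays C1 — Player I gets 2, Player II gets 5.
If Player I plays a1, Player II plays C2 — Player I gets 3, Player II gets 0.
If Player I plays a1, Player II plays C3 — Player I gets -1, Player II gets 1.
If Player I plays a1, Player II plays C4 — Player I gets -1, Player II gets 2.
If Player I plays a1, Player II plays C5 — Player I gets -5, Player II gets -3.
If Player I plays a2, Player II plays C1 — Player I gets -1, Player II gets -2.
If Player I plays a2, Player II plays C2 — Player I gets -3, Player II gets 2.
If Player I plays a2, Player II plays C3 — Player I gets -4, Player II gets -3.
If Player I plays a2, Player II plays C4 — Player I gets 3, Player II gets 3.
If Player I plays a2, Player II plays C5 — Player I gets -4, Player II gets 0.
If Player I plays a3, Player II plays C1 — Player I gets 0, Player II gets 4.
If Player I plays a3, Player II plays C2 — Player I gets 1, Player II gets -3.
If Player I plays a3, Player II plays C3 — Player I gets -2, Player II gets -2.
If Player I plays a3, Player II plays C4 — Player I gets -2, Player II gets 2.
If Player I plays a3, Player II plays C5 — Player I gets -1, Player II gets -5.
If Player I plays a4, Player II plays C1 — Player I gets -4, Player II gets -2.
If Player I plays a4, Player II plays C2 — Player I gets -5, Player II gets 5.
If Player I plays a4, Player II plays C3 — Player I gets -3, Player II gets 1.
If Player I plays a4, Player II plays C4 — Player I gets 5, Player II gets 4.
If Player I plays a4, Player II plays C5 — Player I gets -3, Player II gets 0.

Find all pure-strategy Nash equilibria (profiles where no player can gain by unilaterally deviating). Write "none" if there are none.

Player I against C1: payoffs 2, -1, 0, -4 → best response a1.
Player I against C2: payoffs 3, -3, 1, -5 → best response a1.
Player I against C3: payoffs -1, -4, -2, -3 → best response a1.
Player I against C4: payoffs -1, 3, -2, 5 → best response a4.
Player I against C5: payoffs -5, -4, -1, -3 → best response a3.
Player II against a1: payoffs 5, 0, 1, 2, -3 → best response C1.
Player II against a2: payoffs -2, 2, -3, 3, 0 → best response C4.
Player II against a3: payoffs 4, -3, -2, 2, -5 → best response C1.
Player II against a4: payoffs -2, 5, 1, 4, 0 → best response C2.
Mutual best responses: (a1, C1).

The unique pure-strategy Nash equilibrium is (a1, C1).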